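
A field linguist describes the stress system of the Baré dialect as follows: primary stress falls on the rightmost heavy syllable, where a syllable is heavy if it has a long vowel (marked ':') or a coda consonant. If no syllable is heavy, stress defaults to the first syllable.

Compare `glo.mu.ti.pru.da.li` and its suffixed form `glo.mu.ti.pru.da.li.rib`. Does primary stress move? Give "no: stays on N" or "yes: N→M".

Base `glo.mu.ti.pru.da.li` (6 syllables):
  Weights: 1 glo L, 2 mu L, 3 ti L, 4 pru L, 5 da L, 6 li L.
  No heavy syllable in the domain; default to the first syllable = syllable 1.
  → primary stress on syllable 1.
Suffixed `glo.mu.ti.pru.da.li.rib` (7 syllables):
  Weights: 1 glo L, 2 mu L, 3 ti L, 4 pru L, 5 da L, 6 li L, 7 rib H.
  Heavy syllables in the domain: 7. The rightmost is syllable 7 (rib).
  → primary stress on syllable 7.

yes: 1→7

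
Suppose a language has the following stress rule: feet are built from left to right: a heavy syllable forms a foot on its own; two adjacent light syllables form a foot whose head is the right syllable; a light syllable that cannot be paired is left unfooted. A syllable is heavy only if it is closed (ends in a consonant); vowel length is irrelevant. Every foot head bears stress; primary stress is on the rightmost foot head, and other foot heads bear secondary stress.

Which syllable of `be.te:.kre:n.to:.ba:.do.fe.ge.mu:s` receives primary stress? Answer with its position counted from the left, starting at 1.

9

Weights: 1 be L, 2 te: L, 3 kre:n H, 4 to: L, 5 ba: L, 6 do L, 7 fe L, 8 ge L, 9 mu:s H.
Parse left to right (heavy = foot alone; LL = one foot; stranded L unfooted): (be.ˈte:) (ˈkre:n) (to:.ˈba:) (do.ˈfe) ge (ˈmu:s).
Foot heads: 2, 3, 5, 7, 9.
Primary stress on the rightmost head = syllable 9.
Primary stress: syllable 9 → be.te:.kre:n.to:.ba:.do.fe.ge.ˈmu:s.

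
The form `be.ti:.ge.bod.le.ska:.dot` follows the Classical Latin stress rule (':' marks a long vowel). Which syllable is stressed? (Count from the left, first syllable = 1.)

6

Classical Latin: stress the penult if heavy (long vowel or closed), else the antepenult.
Weights: 5 le L, 6 ska: H, 7 dot H.
The penult (syllable 6, ska:) is heavy, so it takes stress.
Stress on syllable 6: be.ti:.ge.bod.le.ˈska:.dot.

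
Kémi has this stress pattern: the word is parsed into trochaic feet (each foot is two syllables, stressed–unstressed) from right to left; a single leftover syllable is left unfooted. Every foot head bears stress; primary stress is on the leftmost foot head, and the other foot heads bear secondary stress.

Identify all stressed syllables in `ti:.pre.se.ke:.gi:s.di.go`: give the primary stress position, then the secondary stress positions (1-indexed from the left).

Parse right to left into trochaic (ˈσσ) feet: ti: (ˈpre.se) (ˈke:.gi:s) (ˈdi.go). Syllable 1 is left unfooted.
Foot heads (stressed positions): 2, 4, 6.
End Rule Leftmost: primary stress on the leftmost head = syllable 2.
Secondary stress on 4, 6: ti:.ˈpre.se.ˌke:.gi:s.ˌdi.go.

primary 2, secondary 4, 6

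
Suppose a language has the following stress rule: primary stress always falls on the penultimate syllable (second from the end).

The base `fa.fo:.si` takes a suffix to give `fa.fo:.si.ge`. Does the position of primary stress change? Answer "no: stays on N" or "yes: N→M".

Base `fa.fo:.si` (3 syllables):
  The word has 3 syllables; the penultimate syllable (second from the end) is syllable 2 (fo:).
  → primary stress on syllable 2.
Suffixed `fa.fo:.si.ge` (4 syllables):
  The word has 4 syllables; the penultimate syllable (second from the end) is syllable 3 (si).
  → primary stress on syllable 3.

yes: 2→3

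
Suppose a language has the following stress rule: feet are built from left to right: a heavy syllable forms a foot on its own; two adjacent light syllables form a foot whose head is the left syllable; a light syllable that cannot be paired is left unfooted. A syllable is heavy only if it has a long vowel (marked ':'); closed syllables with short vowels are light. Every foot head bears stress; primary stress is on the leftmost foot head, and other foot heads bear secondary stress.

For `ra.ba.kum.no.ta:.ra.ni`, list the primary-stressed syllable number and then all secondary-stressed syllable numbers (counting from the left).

Weights: 1 ra L, 2 ba L, 3 kum L, 4 no L, 5 ta: H, 6 ra L, 7 ni L.
Parse left to right (heavy = foot alone; LL = one foot; stranded L unfooted): (ˈra.ba) (ˈkum.no) (ˈta:) (ˈra.ni).
Foot heads: 1, 3, 5, 6.
Primary stress on the leftmost head = syllable 1.
Secondary stress on 3, 5, 6: ˈra.ba.ˌkum.no.ˌta:.ˌra.ni.

primary 1, secondary 3, 5, 6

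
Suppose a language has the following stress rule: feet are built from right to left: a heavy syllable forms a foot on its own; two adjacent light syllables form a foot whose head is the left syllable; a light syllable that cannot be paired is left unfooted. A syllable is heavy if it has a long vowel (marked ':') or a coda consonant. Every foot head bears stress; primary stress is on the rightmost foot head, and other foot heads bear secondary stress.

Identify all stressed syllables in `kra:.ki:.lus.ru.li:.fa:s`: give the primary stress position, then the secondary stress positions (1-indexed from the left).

Weights: 1 kra: H, 2 ki: H, 3 lus H, 4 ru L, 5 li: H, 6 fa:s H.
Parse right to left (heavy = foot alone; LL = one foot; stranded L unfooted): (ˈkra:) (ˈki:) (ˈlus) ru (ˈli:) (ˈfa:s).
Foot heads: 1, 2, 3, 5, 6.
Primary stress on the rightmost head = syllable 6.
Secondary stress on 1, 2, 3, 5: ˌkra:.ˌki:.ˌlus.ru.ˌli:.ˈfa:s.

primary 6, secondary 1, 2, 3, 5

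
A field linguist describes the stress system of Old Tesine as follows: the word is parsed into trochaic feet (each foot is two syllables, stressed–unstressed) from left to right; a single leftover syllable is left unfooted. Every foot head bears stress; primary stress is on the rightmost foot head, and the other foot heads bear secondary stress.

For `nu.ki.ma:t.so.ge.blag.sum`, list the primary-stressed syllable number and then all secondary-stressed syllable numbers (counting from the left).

primary 5, secondary 1, 3

Parse left to right into trochaic (ˈσσ) feet: (ˈnu.ki) (ˈma:t.so) (ˈge.blag) sum. Syllable 7 is left unfooted.
Foot heads (stressed positions): 1, 3, 5.
End Rule Rightmost: primary stress on the rightmost head = syllable 5.
Secondary stress on 1, 3: ˌnu.ki.ˌma:t.so.ˈge.blag.sum.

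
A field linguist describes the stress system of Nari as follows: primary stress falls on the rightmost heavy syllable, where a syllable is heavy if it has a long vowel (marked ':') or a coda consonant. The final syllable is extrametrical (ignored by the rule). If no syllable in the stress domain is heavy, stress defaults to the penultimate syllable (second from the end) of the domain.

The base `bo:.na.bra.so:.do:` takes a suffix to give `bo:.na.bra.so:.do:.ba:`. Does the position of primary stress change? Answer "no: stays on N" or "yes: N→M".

Base `bo:.na.bra.so:.do:` (5 syllables):
  The final syllable (5, do:) is extrametrical; the stress domain is syllables 1–4.
  Weights: 1 bo: H, 2 na L, 3 bra L, 4 so: H.
  Heavy syllables in the domain: 1, 4. The rightmost is syllable 4 (so:).
  → primary stress on syllable 4.
Suffixed `bo:.na.bra.so:.do:.ba:` (6 syllables):
  The final syllable (6, ba:) is extrametrical; the stress domain is syllables 1–5.
  Weights: 1 bo: H, 2 na L, 3 bra L, 4 so: H, 5 do: H.
  Heavy syllables in the domain: 1, 4, 5. The rightmost is syllable 5 (do:).
  → primary stress on syllable 5.

yes: 4→5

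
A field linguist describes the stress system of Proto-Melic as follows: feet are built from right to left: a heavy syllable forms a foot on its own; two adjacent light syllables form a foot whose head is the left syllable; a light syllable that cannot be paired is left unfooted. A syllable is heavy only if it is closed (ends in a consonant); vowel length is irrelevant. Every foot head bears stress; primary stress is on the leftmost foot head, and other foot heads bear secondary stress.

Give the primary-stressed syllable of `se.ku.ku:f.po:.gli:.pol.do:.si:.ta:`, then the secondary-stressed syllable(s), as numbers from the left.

primary 1, secondary 3, 4, 6, 8

Weights: 1 se L, 2 ku L, 3 ku:f H, 4 po: L, 5 gli: L, 6 pol H, 7 do: L, 8 si: L, 9 ta: L.
Parse right to left (heavy = foot alone; LL = one foot; stranded L unfooted): (ˈse.ku) (ˈku:f) (ˈpo:.gli:) (ˈpol) do: (ˈsi:.ta:).
Foot heads: 1, 3, 4, 6, 8.
Primary stress on the leftmost head = syllable 1.
Secondary stress on 3, 4, 6, 8: ˈse.ku.ˌku:f.ˌpo:.gli:.ˌpol.do:.ˌsi:.ta:.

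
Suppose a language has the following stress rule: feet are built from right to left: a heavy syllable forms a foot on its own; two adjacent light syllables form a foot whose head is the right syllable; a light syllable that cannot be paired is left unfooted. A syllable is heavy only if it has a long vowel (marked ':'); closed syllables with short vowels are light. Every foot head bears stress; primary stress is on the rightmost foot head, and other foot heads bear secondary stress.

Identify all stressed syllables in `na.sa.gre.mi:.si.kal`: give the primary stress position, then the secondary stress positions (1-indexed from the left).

Weights: 1 na L, 2 sa L, 3 gre L, 4 mi: H, 5 si L, 6 kal L.
Parse right to left (heavy = foot alone; LL = one foot; stranded L unfooted): na (sa.ˈgre) (ˈmi:) (si.ˈkal).
Foot heads: 3, 4, 6.
Primary stress on the rightmost head = syllable 6.
Secondary stress on 3, 4: na.sa.ˌgre.ˌmi:.si.ˈkal.

primary 6, secondary 3, 4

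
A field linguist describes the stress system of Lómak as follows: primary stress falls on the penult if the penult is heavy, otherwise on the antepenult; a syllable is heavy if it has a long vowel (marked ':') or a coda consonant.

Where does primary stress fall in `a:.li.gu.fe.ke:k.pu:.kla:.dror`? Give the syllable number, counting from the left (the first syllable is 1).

7

Weights: 6 pu: H, 7 kla: H, 8 dror H.
The penult (syllable 7, kla:) is heavy, so it takes stress.
Primary stress: syllable 7 → a:.li.gu.fe.ke:k.pu:.ˈkla:.dror.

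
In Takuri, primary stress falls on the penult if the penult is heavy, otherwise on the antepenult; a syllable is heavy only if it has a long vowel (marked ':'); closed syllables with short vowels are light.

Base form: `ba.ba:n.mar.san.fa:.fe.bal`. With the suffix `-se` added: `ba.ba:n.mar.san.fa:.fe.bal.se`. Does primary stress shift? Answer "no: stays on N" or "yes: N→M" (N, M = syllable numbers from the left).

Base `ba.ba:n.mar.san.fa:.fe.bal` (7 syllables):
  Weights: 5 fa: H, 6 fe L, 7 bal L.
  The penult (syllable 6, fe) is light, so stress falls on the antepenult (syllable 5, fa:).
  → primary stress on syllable 5.
Suffixed `ba.ba:n.mar.san.fa:.fe.bal.se` (8 syllables):
  Weights: 6 fe L, 7 bal L, 8 se L.
  The penult (syllable 7, bal) is light, so stress falls on the antepenult (syllable 6, fe).
  → primary stress on syllable 6.

yes: 5→6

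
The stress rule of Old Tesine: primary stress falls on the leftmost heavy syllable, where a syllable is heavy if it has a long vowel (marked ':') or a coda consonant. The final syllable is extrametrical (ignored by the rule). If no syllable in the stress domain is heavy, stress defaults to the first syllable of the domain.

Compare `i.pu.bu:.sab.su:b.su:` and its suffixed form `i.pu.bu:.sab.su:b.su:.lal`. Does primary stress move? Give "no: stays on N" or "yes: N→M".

Base `i.pu.bu:.sab.su:b.su:` (6 syllables):
  The final syllable (6, su:) is extrametrical; the stress domain is syllables 1–5.
  Weights: 1 i L, 2 pu L, 3 bu: H, 4 sab H, 5 su:b H.
  Heavy syllables in the domain: 3, 4, 5. The leftmost is syllable 3 (bu:).
  → primary stress on syllable 3.
Suffixed `i.pu.bu:.sab.su:b.su:.lal` (7 syllables):
  The final syllable (7, lal) is extrametrical; the stress domain is syllables 1–6.
  Weights: 1 i L, 2 pu L, 3 bu: H, 4 sab H, 5 su:b H, 6 su: H.
  Heavy syllables in the domain: 3, 4, 5, 6. The leftmost is syllable 3 (bu:).
  → primary stress on syllable 3.

no: stays on 3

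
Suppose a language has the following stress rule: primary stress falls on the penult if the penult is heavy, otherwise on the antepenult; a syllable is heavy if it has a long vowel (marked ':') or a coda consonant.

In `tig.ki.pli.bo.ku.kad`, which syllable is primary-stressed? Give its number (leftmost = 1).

Weights: 4 bo L, 5 ku L, 6 kad H.
The penult (syllable 5, ku) is light, so stress falls on the antepenult (syllable 4, bo).
Primary stress: syllable 4 → tig.ki.pli.ˈbo.ku.kad.

4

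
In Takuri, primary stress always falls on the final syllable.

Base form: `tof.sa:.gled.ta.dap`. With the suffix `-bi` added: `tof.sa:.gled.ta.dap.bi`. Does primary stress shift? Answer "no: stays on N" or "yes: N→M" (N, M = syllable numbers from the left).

yes: 5→6

Base `tof.sa:.gled.ta.dap` (5 syllables):
  The word has 5 syllables; the final syllable is syllable 5 (dap).
  → primary stress on syllable 5.
Suffixed `tof.sa:.gled.ta.dap.bi` (6 syllables):
  The word has 6 syllables; the final syllable is syllable 6 (bi).
  → primary stress on syllable 6.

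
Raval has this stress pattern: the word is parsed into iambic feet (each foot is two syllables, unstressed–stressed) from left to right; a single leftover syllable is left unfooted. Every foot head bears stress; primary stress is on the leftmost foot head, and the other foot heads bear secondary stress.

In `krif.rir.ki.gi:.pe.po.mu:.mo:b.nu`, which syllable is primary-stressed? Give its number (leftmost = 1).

2

Parse left to right into iambic (σˈσ) feet: (krif.ˈrir) (ki.ˈgi:) (pe.ˈpo) (mu:.ˈmo:b) nu. Syllable 9 is left unfooted.
Foot heads (stressed positions): 2, 4, 6, 8.
End Rule Leftmost: primary stress on the leftmost head = syllable 2.
Primary stress: syllable 2 → krif.ˈrir.ki.gi:.pe.po.mu:.mo:b.nu.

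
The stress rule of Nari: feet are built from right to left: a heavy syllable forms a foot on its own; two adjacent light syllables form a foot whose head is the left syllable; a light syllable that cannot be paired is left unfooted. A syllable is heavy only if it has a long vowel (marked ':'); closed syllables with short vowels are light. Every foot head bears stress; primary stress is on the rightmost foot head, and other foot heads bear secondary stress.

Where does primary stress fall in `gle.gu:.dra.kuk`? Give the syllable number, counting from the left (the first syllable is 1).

Weights: 1 gle L, 2 gu: H, 3 dra L, 4 kuk L.
Parse right to left (heavy = foot alone; LL = one foot; stranded L unfooted): gle (ˈgu:) (ˈdra.kuk).
Foot heads: 2, 3.
Primary stress on the rightmost head = syllable 3.
Primary stress: syllable 3 → gle.gu:.ˈdra.kuk.

3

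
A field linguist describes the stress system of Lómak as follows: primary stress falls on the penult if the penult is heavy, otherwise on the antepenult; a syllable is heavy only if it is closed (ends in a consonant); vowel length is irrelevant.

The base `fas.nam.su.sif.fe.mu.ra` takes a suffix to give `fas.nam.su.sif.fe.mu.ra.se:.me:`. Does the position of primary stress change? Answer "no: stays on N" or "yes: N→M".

Base `fas.nam.su.sif.fe.mu.ra` (7 syllables):
  Weights: 5 fe L, 6 mu L, 7 ra L.
  The penult (syllable 6, mu) is light, so stress falls on the antepenult (syllable 5, fe).
  → primary stress on syllable 5.
Suffixed `fas.nam.su.sif.fe.mu.ra.se:.me:` (9 syllables):
  Weights: 7 ra L, 8 se: L, 9 me: L.
  The penult (syllable 8, se:) is light, so stress falls on the antepenult (syllable 7, ra).
  → primary stress on syllable 7.

yes: 5→7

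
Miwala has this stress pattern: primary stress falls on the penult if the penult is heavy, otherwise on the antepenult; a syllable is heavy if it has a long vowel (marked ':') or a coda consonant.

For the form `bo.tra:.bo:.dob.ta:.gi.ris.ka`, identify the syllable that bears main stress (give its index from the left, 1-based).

Weights: 6 gi L, 7 ris H, 8 ka L.
The penult (syllable 7, ris) is heavy, so it takes stress.
Primary stress: syllable 7 → bo.tra:.bo:.dob.ta:.gi.ˈris.ka.

7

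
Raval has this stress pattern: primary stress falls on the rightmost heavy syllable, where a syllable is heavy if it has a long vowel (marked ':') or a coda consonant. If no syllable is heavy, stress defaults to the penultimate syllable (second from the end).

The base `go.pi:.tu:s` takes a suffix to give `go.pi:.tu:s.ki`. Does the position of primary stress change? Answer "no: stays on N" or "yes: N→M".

Base `go.pi:.tu:s` (3 syllables):
  Weights: 1 go L, 2 pi: H, 3 tu:s H.
  Heavy syllables in the domain: 2, 3. The rightmost is syllable 3 (tu:s).
  → primary stress on syllable 3.
Suffixed `go.pi:.tu:s.ki` (4 syllables):
  Weights: 1 go L, 2 pi: H, 3 tu:s H, 4 ki L.
  Heavy syllables in the domain: 2, 3. The rightmost is syllable 3 (tu:s).
  → primary stress on syllable 3.

no: stays on 3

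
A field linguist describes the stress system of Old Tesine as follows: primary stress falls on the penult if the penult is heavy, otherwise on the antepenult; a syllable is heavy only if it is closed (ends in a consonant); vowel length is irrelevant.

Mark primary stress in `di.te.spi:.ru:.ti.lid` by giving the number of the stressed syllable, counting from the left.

Weights: 4 ru: L, 5 ti L, 6 lid H.
The penult (syllable 5, ti) is light, so stress falls on the antepenult (syllable 4, ru:).
Primary stress: syllable 4 → di.te.spi:.ˈru:.ti.lid.

4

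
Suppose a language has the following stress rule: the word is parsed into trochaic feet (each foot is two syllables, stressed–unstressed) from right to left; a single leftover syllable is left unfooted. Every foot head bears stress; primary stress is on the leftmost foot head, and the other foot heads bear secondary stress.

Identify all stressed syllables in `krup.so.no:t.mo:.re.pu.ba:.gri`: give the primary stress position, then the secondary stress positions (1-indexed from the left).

Parse right to left into trochaic (ˈσσ) feet: (ˈkrup.so) (ˈno:t.mo:) (ˈre.pu) (ˈba:.gri).
Foot heads (stressed positions): 1, 3, 5, 7.
End Rule Leftmost: primary stress on the leftmost head = syllable 1.
Secondary stress on 3, 5, 7: ˈkrup.so.ˌno:t.mo:.ˌre.pu.ˌba:.gri.

primary 1, secondary 3, 5, 7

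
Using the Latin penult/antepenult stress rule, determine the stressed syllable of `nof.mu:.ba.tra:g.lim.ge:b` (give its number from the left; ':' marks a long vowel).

Classical Latin: stress the penult if heavy (long vowel or closed), else the antepenult.
Weights: 4 tra:g H, 5 lim H, 6 ge:b H.
The penult (syllable 5, lim) is heavy, so it takes stress.
Stress on syllable 5: nof.mu:.ba.tra:g.ˈlim.ge:b.

5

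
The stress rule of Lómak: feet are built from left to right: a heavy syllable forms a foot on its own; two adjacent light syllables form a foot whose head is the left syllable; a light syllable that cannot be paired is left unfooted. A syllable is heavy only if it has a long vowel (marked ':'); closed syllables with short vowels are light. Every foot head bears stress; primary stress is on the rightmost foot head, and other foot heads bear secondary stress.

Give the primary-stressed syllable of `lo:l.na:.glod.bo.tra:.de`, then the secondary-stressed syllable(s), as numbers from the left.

Weights: 1 lo:l H, 2 na: H, 3 glod L, 4 bo L, 5 tra: H, 6 de L.
Parse left to right (heavy = foot alone; LL = one foot; stranded L unfooted): (ˈlo:l) (ˈna:) (ˈglod.bo) (ˈtra:) de.
Foot heads: 1, 2, 3, 5.
Primary stress on the rightmost head = syllable 5.
Secondary stress on 1, 2, 3: ˌlo:l.ˌna:.ˌglod.bo.ˈtra:.de.

primary 5, secondary 1, 2, 3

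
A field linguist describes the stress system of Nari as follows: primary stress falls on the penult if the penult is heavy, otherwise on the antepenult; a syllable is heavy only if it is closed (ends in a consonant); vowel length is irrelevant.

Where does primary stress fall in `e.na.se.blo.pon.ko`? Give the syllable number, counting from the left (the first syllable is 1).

5

Weights: 4 blo L, 5 pon H, 6 ko L.
The penult (syllable 5, pon) is heavy, so it takes stress.
Primary stress: syllable 5 → e.na.se.blo.ˈpon.ko.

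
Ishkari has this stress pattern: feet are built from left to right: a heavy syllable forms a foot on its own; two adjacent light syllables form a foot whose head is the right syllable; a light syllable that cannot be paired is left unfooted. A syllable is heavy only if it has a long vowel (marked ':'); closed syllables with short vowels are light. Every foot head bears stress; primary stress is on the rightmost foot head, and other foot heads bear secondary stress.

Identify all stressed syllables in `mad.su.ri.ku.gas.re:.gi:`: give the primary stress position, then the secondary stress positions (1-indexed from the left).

primary 7, secondary 2, 4, 6

Weights: 1 mad L, 2 su L, 3 ri L, 4 ku L, 5 gas L, 6 re: H, 7 gi: H.
Parse left to right (heavy = foot alone; LL = one foot; stranded L unfooted): (mad.ˈsu) (ri.ˈku) gas (ˈre:) (ˈgi:).
Foot heads: 2, 4, 6, 7.
Primary stress on the rightmost head = syllable 7.
Secondary stress on 2, 4, 6: mad.ˌsu.ri.ˌku.gas.ˌre:.ˈgi:.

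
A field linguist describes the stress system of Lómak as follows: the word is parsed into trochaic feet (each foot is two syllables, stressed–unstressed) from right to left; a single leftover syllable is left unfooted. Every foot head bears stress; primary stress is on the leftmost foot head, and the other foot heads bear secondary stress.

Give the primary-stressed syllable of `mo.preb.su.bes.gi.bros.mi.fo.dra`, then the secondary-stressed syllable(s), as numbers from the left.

Parse right to left into trochaic (ˈσσ) feet: mo (ˈpreb.su) (ˈbes.gi) (ˈbros.mi) (ˈfo.dra). Syllable 1 is left unfooted.
Foot heads (stressed positions): 2, 4, 6, 8.
End Rule Leftmost: primary stress on the leftmost head = syllable 2.
Secondary stress on 4, 6, 8: mo.ˈpreb.su.ˌbes.gi.ˌbros.mi.ˌfo.dra.

primary 2, secondary 4, 6, 8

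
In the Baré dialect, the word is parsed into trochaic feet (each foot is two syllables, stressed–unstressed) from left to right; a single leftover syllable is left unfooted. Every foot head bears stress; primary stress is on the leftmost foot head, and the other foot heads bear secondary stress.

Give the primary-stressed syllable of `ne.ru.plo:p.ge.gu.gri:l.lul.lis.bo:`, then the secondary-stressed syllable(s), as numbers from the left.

primary 1, secondary 3, 5, 7

Parse left to right into trochaic (ˈσσ) feet: (ˈne.ru) (ˈplo:p.ge) (ˈgu.gri:l) (ˈlul.lis) bo:. Syllable 9 is left unfooted.
Foot heads (stressed positions): 1, 3, 5, 7.
End Rule Leftmost: primary stress on the leftmost head = syllable 1.
Secondary stress on 3, 5, 7: ˈne.ru.ˌplo:p.ge.ˌgu.gri:l.ˌlul.lis.bo:.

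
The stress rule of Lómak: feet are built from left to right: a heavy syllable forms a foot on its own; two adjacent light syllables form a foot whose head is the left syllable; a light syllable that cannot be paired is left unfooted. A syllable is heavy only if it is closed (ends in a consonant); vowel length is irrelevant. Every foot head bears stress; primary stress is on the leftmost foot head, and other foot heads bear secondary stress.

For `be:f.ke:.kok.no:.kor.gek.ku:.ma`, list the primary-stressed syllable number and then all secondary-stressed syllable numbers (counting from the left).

primary 1, secondary 3, 5, 6, 7

Weights: 1 be:f H, 2 ke: L, 3 kok H, 4 no: L, 5 kor H, 6 gek H, 7 ku: L, 8 ma L.
Parse left to right (heavy = foot alone; LL = one foot; stranded L unfooted): (ˈbe:f) ke: (ˈkok) no: (ˈkor) (ˈgek) (ˈku:.ma).
Foot heads: 1, 3, 5, 6, 7.
Primary stress on the leftmost head = syllable 1.
Secondary stress on 3, 5, 6, 7: ˈbe:f.ke:.ˌkok.no:.ˌkor.ˌgek.ˌku:.ma.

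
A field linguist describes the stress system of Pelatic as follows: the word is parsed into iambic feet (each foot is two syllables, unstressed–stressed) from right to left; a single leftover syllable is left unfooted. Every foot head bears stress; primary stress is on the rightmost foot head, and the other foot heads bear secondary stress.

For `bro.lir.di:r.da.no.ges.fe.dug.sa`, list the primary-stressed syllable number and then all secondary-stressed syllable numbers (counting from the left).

primary 9, secondary 3, 5, 7

Parse right to left into iambic (σˈσ) feet: bro (lir.ˈdi:r) (da.ˈno) (ges.ˈfe) (dug.ˈsa). Syllable 1 is left unfooted.
Foot heads (stressed positions): 3, 5, 7, 9.
End Rule Rightmost: primary stress on the rightmost head = syllable 9.
Secondary stress on 3, 5, 7: bro.lir.ˌdi:r.da.ˌno.ges.ˌfe.dug.ˈsa.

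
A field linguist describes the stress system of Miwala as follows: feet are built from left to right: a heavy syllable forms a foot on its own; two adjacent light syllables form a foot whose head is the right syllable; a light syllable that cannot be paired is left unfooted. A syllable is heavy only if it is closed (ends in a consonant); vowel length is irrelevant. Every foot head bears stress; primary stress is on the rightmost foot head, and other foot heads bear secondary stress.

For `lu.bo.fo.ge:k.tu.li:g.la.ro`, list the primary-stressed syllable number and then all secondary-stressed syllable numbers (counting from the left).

Weights: 1 lu L, 2 bo L, 3 fo L, 4 ge:k H, 5 tu L, 6 li:g H, 7 la L, 8 ro L.
Parse left to right (heavy = foot alone; LL = one foot; stranded L unfooted): (lu.ˈbo) fo (ˈge:k) tu (ˈli:g) (la.ˈro).
Foot heads: 2, 4, 6, 8.
Primary stress on the rightmost head = syllable 8.
Secondary stress on 2, 4, 6: lu.ˌbo.fo.ˌge:k.tu.ˌli:g.la.ˈro.

primary 8, secondary 2, 4, 6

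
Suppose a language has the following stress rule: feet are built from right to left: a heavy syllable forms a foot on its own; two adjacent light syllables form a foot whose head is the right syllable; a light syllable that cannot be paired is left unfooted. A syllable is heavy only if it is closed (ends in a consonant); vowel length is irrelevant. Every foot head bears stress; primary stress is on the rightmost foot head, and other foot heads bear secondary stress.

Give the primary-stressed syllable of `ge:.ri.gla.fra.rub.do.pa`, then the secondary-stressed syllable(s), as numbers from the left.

Weights: 1 ge: L, 2 ri L, 3 gla L, 4 fra L, 5 rub H, 6 do L, 7 pa L.
Parse right to left (heavy = foot alone; LL = one foot; stranded L unfooted): (ge:.ˈri) (gla.ˈfra) (ˈrub) (do.ˈpa).
Foot heads: 2, 4, 5, 7.
Primary stress on the rightmost head = syllable 7.
Secondary stress on 2, 4, 5: ge:.ˌri.gla.ˌfra.ˌrub.do.ˈpa.

primary 7, secondary 2, 4, 5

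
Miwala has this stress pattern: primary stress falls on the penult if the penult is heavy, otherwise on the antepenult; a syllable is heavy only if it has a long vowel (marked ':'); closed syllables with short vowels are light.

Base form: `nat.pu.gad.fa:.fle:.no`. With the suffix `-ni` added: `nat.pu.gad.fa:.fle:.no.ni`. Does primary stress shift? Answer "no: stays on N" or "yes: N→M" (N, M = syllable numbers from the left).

Base `nat.pu.gad.fa:.fle:.no` (6 syllables):
  Weights: 4 fa: H, 5 fle: H, 6 no L.
  The penult (syllable 5, fle:) is heavy, so it takes stress.
  → primary stress on syllable 5.
Suffixed `nat.pu.gad.fa:.fle:.no.ni` (7 syllables):
  Weights: 5 fle: H, 6 no L, 7 ni L.
  The penult (syllable 6, no) is light, so stress falls on the antepenult (syllable 5, fle:).
  → primary stress on syllable 5.

no: stays on 5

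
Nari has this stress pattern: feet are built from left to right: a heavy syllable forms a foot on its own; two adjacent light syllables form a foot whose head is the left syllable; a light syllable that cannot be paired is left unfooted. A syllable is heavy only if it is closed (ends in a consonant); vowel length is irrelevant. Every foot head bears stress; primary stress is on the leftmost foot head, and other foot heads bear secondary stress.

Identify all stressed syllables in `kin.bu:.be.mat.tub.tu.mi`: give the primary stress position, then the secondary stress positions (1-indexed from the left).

primary 1, secondary 2, 4, 5, 6

Weights: 1 kin H, 2 bu: L, 3 be L, 4 mat H, 5 tub H, 6 tu L, 7 mi L.
Parse left to right (heavy = foot alone; LL = one foot; stranded L unfooted): (ˈkin) (ˈbu:.be) (ˈmat) (ˈtub) (ˈtu.mi).
Foot heads: 1, 2, 4, 5, 6.
Primary stress on the leftmost head = syllable 1.
Secondary stress on 2, 4, 5, 6: ˈkin.ˌbu:.be.ˌmat.ˌtub.ˌtu.mi.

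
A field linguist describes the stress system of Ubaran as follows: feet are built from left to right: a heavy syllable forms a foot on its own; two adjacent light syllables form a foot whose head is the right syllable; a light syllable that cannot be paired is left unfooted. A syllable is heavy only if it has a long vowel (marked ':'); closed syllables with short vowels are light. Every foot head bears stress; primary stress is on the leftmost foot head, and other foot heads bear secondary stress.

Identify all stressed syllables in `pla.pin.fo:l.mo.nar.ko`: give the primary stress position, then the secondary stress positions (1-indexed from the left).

primary 2, secondary 3, 5

Weights: 1 pla L, 2 pin L, 3 fo:l H, 4 mo L, 5 nar L, 6 ko L.
Parse left to right (heavy = foot alone; LL = one foot; stranded L unfooted): (pla.ˈpin) (ˈfo:l) (mo.ˈnar) ko.
Foot heads: 2, 3, 5.
Primary stress on the leftmost head = syllable 2.
Secondary stress on 3, 5: pla.ˈpin.ˌfo:l.mo.ˌnar.ko.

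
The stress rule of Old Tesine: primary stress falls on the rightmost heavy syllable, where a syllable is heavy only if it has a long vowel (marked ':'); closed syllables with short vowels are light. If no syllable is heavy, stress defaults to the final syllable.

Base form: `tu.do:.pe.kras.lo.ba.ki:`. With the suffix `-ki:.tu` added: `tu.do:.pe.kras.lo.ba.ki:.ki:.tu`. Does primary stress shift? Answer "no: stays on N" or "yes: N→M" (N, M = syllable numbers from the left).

yes: 7→8

Base `tu.do:.pe.kras.lo.ba.ki:` (7 syllables):
  Weights: 1 tu L, 2 do: H, 3 pe L, 4 kras L, 5 lo L, 6 ba L, 7 ki: H.
  Heavy syllables in the domain: 2, 7. The rightmost is syllable 7 (ki:).
  → primary stress on syllable 7.
Suffixed `tu.do:.pe.kras.lo.ba.ki:.ki:.tu` (9 syllables):
  Weights: 1 tu L, 2 do: H, 3 pe L, 4 kras L, 5 lo L, 6 ba L, 7 ki: H, 8 ki: H, 9 tu L.
  Heavy syllables in the domain: 2, 7, 8. The rightmost is syllable 8 (ki:).
  → primary stress on syllable 8.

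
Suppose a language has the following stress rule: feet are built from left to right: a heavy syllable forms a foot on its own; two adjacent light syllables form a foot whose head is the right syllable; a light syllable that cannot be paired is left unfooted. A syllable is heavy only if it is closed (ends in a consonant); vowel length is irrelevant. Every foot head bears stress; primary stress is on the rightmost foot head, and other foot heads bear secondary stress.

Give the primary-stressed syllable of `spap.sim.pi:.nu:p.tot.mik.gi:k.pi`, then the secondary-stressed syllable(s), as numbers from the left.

primary 7, secondary 1, 2, 4, 5, 6

Weights: 1 spap H, 2 sim H, 3 pi: L, 4 nu:p H, 5 tot H, 6 mik H, 7 gi:k H, 8 pi L.
Parse left to right (heavy = foot alone; LL = one foot; stranded L unfooted): (ˈspap) (ˈsim) pi: (ˈnu:p) (ˈtot) (ˈmik) (ˈgi:k) pi.
Foot heads: 1, 2, 4, 5, 6, 7.
Primary stress on the rightmost head = syllable 7.
Secondary stress on 1, 2, 4, 5, 6: ˌspap.ˌsim.pi:.ˌnu:p.ˌtot.ˌmik.ˈgi:k.pi.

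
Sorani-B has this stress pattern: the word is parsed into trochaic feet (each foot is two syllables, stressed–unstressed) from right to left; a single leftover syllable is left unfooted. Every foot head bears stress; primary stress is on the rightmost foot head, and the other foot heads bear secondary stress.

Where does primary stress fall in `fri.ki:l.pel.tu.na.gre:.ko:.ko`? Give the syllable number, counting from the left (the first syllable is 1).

Parse right to left into trochaic (ˈσσ) feet: (ˈfri.ki:l) (ˈpel.tu) (ˈna.gre:) (ˈko:.ko).
Foot heads (stressed positions): 1, 3, 5, 7.
End Rule Rightmost: primary stress on the rightmost head = syllable 7.
Primary stress: syllable 7 → fri.ki:l.pel.tu.na.gre:.ˈko:.ko.

7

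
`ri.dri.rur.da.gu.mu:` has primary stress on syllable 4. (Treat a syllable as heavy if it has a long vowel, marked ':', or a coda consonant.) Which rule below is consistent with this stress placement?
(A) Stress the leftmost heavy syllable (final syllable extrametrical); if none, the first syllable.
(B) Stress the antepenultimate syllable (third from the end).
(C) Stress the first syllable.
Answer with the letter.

B

Rule A → syllable 3 (observed: 4).
Rule B → syllable 4 ✓.
Rule C → syllable 1 (observed: 4).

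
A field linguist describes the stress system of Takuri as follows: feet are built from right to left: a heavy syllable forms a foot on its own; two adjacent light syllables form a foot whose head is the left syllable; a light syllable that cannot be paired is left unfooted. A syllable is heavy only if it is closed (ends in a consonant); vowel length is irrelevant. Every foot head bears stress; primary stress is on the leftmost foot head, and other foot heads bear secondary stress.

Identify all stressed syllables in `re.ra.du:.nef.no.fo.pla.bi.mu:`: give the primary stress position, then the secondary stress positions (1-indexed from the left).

primary 2, secondary 4, 6, 8

Weights: 1 re L, 2 ra L, 3 du: L, 4 nef H, 5 no L, 6 fo L, 7 pla L, 8 bi L, 9 mu: L.
Parse right to left (heavy = foot alone; LL = one foot; stranded L unfooted): re (ˈra.du:) (ˈnef) no (ˈfo.pla) (ˈbi.mu:).
Foot heads: 2, 4, 6, 8.
Primary stress on the leftmost head = syllable 2.
Secondary stress on 4, 6, 8: re.ˈra.du:.ˌnef.no.ˌfo.pla.ˌbi.mu:.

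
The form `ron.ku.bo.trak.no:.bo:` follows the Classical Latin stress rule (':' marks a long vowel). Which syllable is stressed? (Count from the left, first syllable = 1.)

Classical Latin: stress the penult if heavy (long vowel or closed), else the antepenult.
Weights: 4 trak H, 5 no: H, 6 bo: H.
The penult (syllable 5, no:) is heavy, so it takes stress.
Stress on syllable 5: ron.ku.bo.trak.ˈno:.bo:.

5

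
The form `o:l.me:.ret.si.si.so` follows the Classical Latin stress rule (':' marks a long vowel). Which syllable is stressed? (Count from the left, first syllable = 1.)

Classical Latin: stress the penult if heavy (long vowel or closed), else the antepenult.
Weights: 4 si L, 5 si L, 6 so L.
The penult (syllable 5, si) is light, so stress falls on the antepenult (syllable 4, si).
Stress on syllable 4: o:l.me:.ret.ˈsi.si.so.

4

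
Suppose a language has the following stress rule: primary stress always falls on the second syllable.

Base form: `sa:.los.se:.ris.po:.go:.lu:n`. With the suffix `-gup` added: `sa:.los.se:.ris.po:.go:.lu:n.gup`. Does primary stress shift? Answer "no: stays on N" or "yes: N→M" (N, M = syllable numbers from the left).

no: stays on 2

Base `sa:.los.se:.ris.po:.go:.lu:n` (7 syllables):
  The word has 7 syllables; the second syllable is syllable 2 (los).
  → primary stress on syllable 2.
Suffixed `sa:.los.se:.ris.po:.go:.lu:n.gup` (8 syllables):
  The word has 8 syllables; the second syllable is syllable 2 (los).
  → primary stress on syllable 2.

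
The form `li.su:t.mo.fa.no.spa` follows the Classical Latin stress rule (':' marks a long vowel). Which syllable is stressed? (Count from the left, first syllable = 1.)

Classical Latin: stress the penult if heavy (long vowel or closed), else the antepenult.
Weights: 4 fa L, 5 no L, 6 spa L.
The penult (syllable 5, no) is light, so stress falls on the antepenult (syllable 4, fa).
Stress on syllable 4: li.su:t.mo.ˈfa.no.spa.

4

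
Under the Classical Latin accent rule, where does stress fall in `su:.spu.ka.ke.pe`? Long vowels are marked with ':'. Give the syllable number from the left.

Classical Latin: stress the penult if heavy (long vowel or closed), else the antepenult.
Weights: 3 ka L, 4 ke L, 5 pe L.
The penult (syllable 4, ke) is light, so stress falls on the antepenult (syllable 3, ka).
Stress on syllable 3: su:.spu.ˈka.ke.pe.

3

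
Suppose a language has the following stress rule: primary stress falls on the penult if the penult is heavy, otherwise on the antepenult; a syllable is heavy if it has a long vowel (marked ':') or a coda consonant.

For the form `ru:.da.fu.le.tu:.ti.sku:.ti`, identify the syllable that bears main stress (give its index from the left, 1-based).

7

Weights: 6 ti L, 7 sku: H, 8 ti L.
The penult (syllable 7, sku:) is heavy, so it takes stress.
Primary stress: syllable 7 → ru:.da.fu.le.tu:.ti.ˈsku:.ti.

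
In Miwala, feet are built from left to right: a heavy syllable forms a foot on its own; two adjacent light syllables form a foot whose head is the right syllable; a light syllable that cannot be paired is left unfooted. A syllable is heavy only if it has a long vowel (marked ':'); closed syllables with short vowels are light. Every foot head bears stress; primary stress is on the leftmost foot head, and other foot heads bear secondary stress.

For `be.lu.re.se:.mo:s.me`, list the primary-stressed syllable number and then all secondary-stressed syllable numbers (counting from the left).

Weights: 1 be L, 2 lu L, 3 re L, 4 se: H, 5 mo:s H, 6 me L.
Parse left to right (heavy = foot alone; LL = one foot; stranded L unfooted): (be.ˈlu) re (ˈse:) (ˈmo:s) me.
Foot heads: 2, 4, 5.
Primary stress on the leftmost head = syllable 2.
Secondary stress on 4, 5: be.ˈlu.re.ˌse:.ˌmo:s.me.

primary 2, secondary 4, 5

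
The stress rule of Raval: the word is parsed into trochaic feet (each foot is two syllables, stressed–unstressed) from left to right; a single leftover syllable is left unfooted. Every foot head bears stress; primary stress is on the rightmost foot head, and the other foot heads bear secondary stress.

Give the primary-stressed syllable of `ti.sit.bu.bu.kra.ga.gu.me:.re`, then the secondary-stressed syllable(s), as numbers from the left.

Parse left to right into trochaic (ˈσσ) feet: (ˈti.sit) (ˈbu.bu) (ˈkra.ga) (ˈgu.me:) re. Syllable 9 is left unfooted.
Foot heads (stressed positions): 1, 3, 5, 7.
End Rule Rightmost: primary stress on the rightmost head = syllable 7.
Secondary stress on 1, 3, 5: ˌti.sit.ˌbu.bu.ˌkra.ga.ˈgu.me:.re.

primary 7, secondary 1, 3, 5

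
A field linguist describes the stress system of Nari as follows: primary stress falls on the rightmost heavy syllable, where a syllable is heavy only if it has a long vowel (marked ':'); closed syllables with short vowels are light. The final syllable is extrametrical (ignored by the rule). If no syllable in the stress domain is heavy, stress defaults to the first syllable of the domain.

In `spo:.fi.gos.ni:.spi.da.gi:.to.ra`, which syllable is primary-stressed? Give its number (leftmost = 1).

7

The final syllable (9, ra) is extrametrical; the stress domain is syllables 1–8.
Weights: 1 spo: H, 2 fi L, 3 gos L, 4 ni: H, 5 spi L, 6 da L, 7 gi: H, 8 to L.
Heavy syllables in the domain: 1, 4, 7. The rightmost is syllable 7 (gi:).
Primary stress: syllable 7 → spo:.fi.gos.ni:.spi.da.ˈgi:.to.ra.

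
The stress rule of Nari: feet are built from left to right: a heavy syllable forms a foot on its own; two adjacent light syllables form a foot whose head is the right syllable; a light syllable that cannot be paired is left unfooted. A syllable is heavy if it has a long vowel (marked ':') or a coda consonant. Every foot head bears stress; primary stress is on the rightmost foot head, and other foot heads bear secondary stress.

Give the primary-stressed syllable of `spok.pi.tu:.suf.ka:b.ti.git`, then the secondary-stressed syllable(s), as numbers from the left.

primary 7, secondary 1, 3, 4, 5

Weights: 1 spok H, 2 pi L, 3 tu: H, 4 suf H, 5 ka:b H, 6 ti L, 7 git H.
Parse left to right (heavy = foot alone; LL = one foot; stranded L unfooted): (ˈspok) pi (ˈtu:) (ˈsuf) (ˈka:b) ti (ˈgit).
Foot heads: 1, 3, 4, 5, 7.
Primary stress on the rightmost head = syllable 7.
Secondary stress on 1, 3, 4, 5: ˌspok.pi.ˌtu:.ˌsuf.ˌka:b.ti.ˈgit.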